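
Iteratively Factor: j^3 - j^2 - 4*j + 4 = (j - 1)*(j^2 - 4) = (j - 2)*(j - 1)*(j + 2)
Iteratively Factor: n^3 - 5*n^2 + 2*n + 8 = (n + 1)*(n^2 - 6*n + 8) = (n - 4)*(n + 1)*(n - 2)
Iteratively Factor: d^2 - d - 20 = (d - 5)*(d + 4)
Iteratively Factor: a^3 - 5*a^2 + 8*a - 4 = (a - 1)*(a^2 - 4*a + 4) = (a - 2)*(a - 1)*(a - 2)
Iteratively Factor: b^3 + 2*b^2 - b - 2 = (b + 2)*(b^2 - 1) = (b - 1)*(b + 2)*(b + 1)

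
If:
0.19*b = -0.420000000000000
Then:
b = -2.21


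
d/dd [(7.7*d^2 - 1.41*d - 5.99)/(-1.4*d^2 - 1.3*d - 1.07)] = (-11.984*d^2 - 33.25*d - 6.2783)/(1.96*d^4 + 3.64*d^3 + 4.686*d^2 + 2.782*d + 1.1449)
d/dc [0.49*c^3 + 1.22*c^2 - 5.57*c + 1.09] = 1.47*c^2 + 2.44*c - 5.57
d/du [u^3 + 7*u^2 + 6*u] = 3*u^2 + 14*u + 6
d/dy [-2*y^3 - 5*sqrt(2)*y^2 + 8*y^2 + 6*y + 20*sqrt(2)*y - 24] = -6*y^2 - 10*sqrt(2)*y + 16*y + 6 + 20*sqrt(2)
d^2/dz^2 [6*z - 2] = 0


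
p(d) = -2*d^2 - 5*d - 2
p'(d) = -4*d - 5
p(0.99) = -8.91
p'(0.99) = -8.96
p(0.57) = -5.50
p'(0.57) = -7.28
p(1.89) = -18.59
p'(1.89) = -12.56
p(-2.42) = -1.61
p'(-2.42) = 4.68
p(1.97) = -19.61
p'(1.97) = -12.88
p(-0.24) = -0.92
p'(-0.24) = -4.04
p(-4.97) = -26.55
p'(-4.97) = 14.88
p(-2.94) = -4.59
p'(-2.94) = 6.76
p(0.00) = -2.00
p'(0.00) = -5.00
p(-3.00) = -5.00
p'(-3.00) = 7.00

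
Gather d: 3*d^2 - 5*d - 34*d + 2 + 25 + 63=3*d^2 - 39*d + 90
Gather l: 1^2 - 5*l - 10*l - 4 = -15*l - 3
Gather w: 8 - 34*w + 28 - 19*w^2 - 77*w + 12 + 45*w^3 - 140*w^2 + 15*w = 45*w^3 - 159*w^2 - 96*w + 48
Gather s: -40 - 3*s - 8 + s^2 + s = s^2 - 2*s - 48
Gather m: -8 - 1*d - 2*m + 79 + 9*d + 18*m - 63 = 8*d + 16*m + 8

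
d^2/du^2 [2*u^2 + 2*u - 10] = 4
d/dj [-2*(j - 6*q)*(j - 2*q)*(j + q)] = -6*j^2 + 28*j*q - 8*q^2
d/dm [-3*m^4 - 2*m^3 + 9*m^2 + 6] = 6*m*(-2*m^2 - m + 3)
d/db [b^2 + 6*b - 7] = 2*b + 6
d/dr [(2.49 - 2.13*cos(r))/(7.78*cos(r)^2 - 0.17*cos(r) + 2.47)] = (-16.5714*cos(r)^2 + 38.7444*cos(r) + 4.8378)*sin(r)/(60.5284*cos(r)^4 - 2.6452*cos(r)^3 + 38.4621*cos(r)^2 - 0.8398*cos(r) + 6.1009)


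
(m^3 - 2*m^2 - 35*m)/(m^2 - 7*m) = m + 5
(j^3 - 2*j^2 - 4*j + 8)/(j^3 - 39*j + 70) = (j^2 - 4)/(j^2 + 2*j - 35)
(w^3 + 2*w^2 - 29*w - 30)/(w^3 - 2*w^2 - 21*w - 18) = (w^2 + w - 30)/(w^2 - 3*w - 18)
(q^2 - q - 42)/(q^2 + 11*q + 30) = (q - 7)/(q + 5)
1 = 1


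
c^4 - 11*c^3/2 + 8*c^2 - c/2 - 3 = (c - 3)*(c - 2)*(c - 1)*(c + 1/2)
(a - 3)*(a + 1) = a^2 - 2*a - 3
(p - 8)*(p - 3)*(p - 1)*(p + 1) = p^4 - 11*p^3 + 23*p^2 + 11*p - 24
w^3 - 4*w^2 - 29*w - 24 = (w - 8)*(w + 1)*(w + 3)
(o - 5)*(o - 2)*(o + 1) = o^3 - 6*o^2 + 3*o + 10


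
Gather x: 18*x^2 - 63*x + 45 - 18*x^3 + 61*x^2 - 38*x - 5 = -18*x^3 + 79*x^2 - 101*x + 40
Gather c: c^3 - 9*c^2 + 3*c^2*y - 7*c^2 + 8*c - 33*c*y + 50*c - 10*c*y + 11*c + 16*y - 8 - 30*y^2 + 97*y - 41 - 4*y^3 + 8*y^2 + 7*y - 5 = c^3 + c^2*(3*y - 16) + c*(69 - 43*y) - 4*y^3 - 22*y^2 + 120*y - 54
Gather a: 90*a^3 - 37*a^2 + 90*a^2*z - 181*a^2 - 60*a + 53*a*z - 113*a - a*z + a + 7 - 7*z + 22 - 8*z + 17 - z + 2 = 90*a^3 + a^2*(90*z - 218) + a*(52*z - 172) - 16*z + 48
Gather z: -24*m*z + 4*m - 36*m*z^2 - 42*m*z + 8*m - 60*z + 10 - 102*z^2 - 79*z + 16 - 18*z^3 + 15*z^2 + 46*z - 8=12*m - 18*z^3 + z^2*(-36*m - 87) + z*(-66*m - 93) + 18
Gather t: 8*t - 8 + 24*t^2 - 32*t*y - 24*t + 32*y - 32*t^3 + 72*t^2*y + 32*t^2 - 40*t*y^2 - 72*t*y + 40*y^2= -32*t^3 + t^2*(72*y + 56) + t*(-40*y^2 - 104*y - 16) + 40*y^2 + 32*y - 8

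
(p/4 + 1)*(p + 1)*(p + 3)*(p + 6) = p^4/4 + 7*p^3/2 + 67*p^2/4 + 63*p/2 + 18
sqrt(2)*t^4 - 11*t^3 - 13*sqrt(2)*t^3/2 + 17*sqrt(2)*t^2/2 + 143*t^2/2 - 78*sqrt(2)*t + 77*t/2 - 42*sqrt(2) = (t - 7)*(t - 4*sqrt(2))*(t - 3*sqrt(2)/2)*(sqrt(2)*t + sqrt(2)/2)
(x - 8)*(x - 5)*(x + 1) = x^3 - 12*x^2 + 27*x + 40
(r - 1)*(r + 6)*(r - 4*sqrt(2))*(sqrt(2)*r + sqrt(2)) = sqrt(2)*r^4 - 8*r^3 + 6*sqrt(2)*r^3 - 48*r^2 - sqrt(2)*r^2 - 6*sqrt(2)*r + 8*r + 48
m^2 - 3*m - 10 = (m - 5)*(m + 2)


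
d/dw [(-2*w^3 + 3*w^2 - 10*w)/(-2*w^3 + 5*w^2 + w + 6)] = (-4*w^4 - 44*w^3 + 17*w^2 + 36*w - 60)/(4*w^6 - 20*w^5 + 21*w^4 - 14*w^3 + 61*w^2 + 12*w + 36)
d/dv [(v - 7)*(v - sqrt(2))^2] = (v - sqrt(2))*(3*v - 14 - sqrt(2))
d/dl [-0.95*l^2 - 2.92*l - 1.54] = -1.9*l - 2.92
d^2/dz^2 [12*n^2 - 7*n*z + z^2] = 2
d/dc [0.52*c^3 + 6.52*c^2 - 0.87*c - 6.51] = 1.56*c^2 + 13.04*c - 0.87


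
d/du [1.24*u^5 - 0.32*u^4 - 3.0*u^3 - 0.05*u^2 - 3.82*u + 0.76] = 6.2*u^4 - 1.28*u^3 - 9.0*u^2 - 0.1*u - 3.82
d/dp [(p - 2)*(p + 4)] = 2*p + 2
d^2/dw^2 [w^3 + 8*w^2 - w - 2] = 6*w + 16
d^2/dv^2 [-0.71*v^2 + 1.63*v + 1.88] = -1.42000000000000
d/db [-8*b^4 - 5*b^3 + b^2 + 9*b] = -32*b^3 - 15*b^2 + 2*b + 9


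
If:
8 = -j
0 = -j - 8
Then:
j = -8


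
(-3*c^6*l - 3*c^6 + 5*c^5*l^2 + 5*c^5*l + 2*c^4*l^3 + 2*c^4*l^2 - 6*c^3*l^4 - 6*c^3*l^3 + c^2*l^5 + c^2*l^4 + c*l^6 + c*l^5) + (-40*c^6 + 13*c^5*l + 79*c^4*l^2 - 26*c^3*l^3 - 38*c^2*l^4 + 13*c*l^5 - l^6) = -3*c^6*l - 43*c^6 + 5*c^5*l^2 + 18*c^5*l + 2*c^4*l^3 + 81*c^4*l^2 - 6*c^3*l^4 - 32*c^3*l^3 + c^2*l^5 - 37*c^2*l^4 + c*l^6 + 14*c*l^5 - l^6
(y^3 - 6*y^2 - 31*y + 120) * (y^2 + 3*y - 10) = y^5 - 3*y^4 - 59*y^3 + 87*y^2 + 670*y - 1200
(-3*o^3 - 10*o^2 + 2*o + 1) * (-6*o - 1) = 18*o^4 + 63*o^3 - 2*o^2 - 8*o - 1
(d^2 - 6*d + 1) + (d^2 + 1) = 2*d^2 - 6*d + 2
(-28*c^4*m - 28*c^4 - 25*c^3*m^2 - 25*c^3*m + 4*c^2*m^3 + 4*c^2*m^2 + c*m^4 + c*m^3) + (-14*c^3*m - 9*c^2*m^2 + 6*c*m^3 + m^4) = -28*c^4*m - 28*c^4 - 25*c^3*m^2 - 39*c^3*m + 4*c^2*m^3 - 5*c^2*m^2 + c*m^4 + 7*c*m^3 + m^4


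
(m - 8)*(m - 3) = m^2 - 11*m + 24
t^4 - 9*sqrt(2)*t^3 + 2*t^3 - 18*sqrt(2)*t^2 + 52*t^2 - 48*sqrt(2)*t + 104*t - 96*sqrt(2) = (t + 2)*(t - 4*sqrt(2))*(t - 3*sqrt(2))*(t - 2*sqrt(2))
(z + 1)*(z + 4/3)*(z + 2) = z^3 + 13*z^2/3 + 6*z + 8/3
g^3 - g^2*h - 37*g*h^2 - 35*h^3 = (g - 7*h)*(g + h)*(g + 5*h)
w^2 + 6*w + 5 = (w + 1)*(w + 5)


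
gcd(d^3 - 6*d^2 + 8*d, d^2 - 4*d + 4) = d - 2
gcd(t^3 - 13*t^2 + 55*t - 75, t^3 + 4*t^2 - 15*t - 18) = t - 3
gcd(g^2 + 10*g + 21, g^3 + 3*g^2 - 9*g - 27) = g + 3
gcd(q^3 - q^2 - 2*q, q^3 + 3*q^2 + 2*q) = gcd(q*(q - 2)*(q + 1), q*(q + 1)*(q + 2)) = q^2 + q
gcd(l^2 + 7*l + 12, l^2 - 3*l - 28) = l + 4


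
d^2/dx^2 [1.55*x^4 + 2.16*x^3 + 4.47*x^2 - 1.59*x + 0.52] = 18.6*x^2 + 12.96*x + 8.94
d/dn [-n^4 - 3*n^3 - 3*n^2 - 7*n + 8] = -4*n^3 - 9*n^2 - 6*n - 7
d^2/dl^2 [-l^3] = -6*l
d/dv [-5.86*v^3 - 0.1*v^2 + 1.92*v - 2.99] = -17.58*v^2 - 0.2*v + 1.92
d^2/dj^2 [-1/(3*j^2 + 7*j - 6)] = 2*(9*j^2 + 21*j - (6*j + 7)^2 - 18)/(3*j^2 + 7*j - 6)^3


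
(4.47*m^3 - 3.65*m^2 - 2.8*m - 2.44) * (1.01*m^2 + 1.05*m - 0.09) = 4.5147*m^5 + 1.007*m^4 - 7.0628*m^3 - 5.0759*m^2 - 2.31*m + 0.2196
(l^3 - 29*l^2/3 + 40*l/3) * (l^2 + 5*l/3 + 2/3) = l^5 - 8*l^4 - 19*l^3/9 + 142*l^2/9 + 80*l/9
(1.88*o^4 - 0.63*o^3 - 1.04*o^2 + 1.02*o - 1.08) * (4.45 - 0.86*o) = -1.6168*o^5 + 8.9078*o^4 - 1.9091*o^3 - 5.5052*o^2 + 5.4678*o - 4.806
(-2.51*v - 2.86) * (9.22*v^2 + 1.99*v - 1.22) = -23.1422*v^3 - 31.3641*v^2 - 2.6292*v + 3.4892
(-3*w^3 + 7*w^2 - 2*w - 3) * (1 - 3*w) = 9*w^4 - 24*w^3 + 13*w^2 + 7*w - 3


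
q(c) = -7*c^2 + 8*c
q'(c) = 8 - 14*c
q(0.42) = 2.13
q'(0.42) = 2.12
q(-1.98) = -43.28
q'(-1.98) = 35.72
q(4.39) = -99.78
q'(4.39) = -53.46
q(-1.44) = -26.04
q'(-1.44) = 28.16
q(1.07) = 0.55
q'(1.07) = -6.98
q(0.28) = 1.69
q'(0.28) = 4.08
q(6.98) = -285.20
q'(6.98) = -89.72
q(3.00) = -39.00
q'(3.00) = -34.00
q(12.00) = -912.00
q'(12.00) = -160.00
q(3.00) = -39.00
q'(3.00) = -34.00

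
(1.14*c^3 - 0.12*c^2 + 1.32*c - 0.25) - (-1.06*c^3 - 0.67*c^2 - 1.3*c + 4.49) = 2.2*c^3 + 0.55*c^2 + 2.62*c - 4.74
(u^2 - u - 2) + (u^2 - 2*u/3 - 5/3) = 2*u^2 - 5*u/3 - 11/3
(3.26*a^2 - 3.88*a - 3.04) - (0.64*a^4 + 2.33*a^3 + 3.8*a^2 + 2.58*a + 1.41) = -0.64*a^4 - 2.33*a^3 - 0.54*a^2 - 6.46*a - 4.45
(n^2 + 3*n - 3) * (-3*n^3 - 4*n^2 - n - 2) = -3*n^5 - 13*n^4 - 4*n^3 + 7*n^2 - 3*n + 6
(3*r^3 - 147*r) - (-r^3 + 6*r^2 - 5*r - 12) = 4*r^3 - 6*r^2 - 142*r + 12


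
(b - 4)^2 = b^2 - 8*b + 16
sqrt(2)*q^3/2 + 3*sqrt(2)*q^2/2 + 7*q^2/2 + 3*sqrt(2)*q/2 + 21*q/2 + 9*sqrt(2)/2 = (q + 3)*(q + 3*sqrt(2))*(sqrt(2)*q/2 + 1/2)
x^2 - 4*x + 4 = (x - 2)^2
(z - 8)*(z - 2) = z^2 - 10*z + 16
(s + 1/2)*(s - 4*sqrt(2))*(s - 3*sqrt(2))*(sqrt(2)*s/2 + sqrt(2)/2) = sqrt(2)*s^4/2 - 7*s^3 + 3*sqrt(2)*s^3/4 - 21*s^2/2 + 49*sqrt(2)*s^2/4 - 7*s/2 + 18*sqrt(2)*s + 6*sqrt(2)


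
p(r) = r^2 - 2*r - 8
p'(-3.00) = -8.00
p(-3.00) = 7.00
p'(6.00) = 10.00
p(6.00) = 16.00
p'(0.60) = -0.80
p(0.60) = -8.84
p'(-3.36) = -8.72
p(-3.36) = 10.01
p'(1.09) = 0.18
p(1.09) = -8.99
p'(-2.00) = -6.00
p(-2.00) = 0.00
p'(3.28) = 4.56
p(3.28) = -3.80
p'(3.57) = 5.14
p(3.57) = -2.40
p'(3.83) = 5.66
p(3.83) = -0.99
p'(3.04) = 4.08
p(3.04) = -4.84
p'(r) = 2*r - 2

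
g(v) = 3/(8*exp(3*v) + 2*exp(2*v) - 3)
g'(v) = 3*(-24*exp(3*v) - 4*exp(2*v))/(8*exp(3*v) + 2*exp(2*v) - 3)^2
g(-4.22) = -1.00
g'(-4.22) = -0.00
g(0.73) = 0.04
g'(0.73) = -0.12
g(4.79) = 0.00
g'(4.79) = -0.00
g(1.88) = 0.00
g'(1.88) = -0.00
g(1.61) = 0.00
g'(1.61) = -0.01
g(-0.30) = 2.22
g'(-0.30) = -19.67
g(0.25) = 0.17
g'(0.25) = -0.58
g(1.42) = 0.01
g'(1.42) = -0.01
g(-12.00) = -1.00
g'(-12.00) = 0.00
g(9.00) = 0.00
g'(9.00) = 0.00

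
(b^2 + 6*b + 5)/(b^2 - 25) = (b + 1)/(b - 5)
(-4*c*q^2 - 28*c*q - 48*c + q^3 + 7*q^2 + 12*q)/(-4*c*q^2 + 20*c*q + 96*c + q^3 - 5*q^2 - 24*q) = (q + 4)/(q - 8)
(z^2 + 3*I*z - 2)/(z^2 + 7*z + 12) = (z^2 + 3*I*z - 2)/(z^2 + 7*z + 12)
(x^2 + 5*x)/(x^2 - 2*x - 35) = x/(x - 7)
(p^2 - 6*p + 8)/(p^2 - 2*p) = (p - 4)/p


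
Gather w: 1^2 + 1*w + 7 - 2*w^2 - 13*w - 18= -2*w^2 - 12*w - 10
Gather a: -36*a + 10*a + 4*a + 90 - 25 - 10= 55 - 22*a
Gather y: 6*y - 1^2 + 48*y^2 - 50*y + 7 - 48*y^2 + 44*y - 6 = 0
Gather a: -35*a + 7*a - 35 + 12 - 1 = -28*a - 24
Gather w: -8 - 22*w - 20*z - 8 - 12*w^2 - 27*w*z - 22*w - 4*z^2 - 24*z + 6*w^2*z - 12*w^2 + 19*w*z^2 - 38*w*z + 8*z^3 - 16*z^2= w^2*(6*z - 24) + w*(19*z^2 - 65*z - 44) + 8*z^3 - 20*z^2 - 44*z - 16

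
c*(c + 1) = c^2 + c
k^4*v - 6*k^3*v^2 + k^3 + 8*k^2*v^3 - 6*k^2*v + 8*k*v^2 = k*(k - 4*v)*(k - 2*v)*(k*v + 1)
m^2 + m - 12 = (m - 3)*(m + 4)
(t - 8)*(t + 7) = t^2 - t - 56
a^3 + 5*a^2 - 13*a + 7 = (a - 1)^2*(a + 7)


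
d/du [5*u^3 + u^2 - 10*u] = 15*u^2 + 2*u - 10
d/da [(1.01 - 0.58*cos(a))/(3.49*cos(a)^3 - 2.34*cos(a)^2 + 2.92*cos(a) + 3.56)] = (-4.0484*cos(a)^3 + 11.9319*cos(a)^2 - 4.7268*cos(a) + 5.014)*sin(a)/(12.1801*cos(a)^6 - 16.3332*cos(a)^5 + 25.8572*cos(a)^4 + 11.1832*cos(a)^3 - 8.1344*cos(a)^2 + 20.7904*cos(a) + 12.6736)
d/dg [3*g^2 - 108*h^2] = 6*g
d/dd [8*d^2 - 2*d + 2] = 16*d - 2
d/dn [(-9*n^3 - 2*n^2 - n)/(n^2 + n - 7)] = (-9*n^4 - 18*n^3 + 188*n^2 + 28*n + 7)/(n^4 + 2*n^3 - 13*n^2 - 14*n + 49)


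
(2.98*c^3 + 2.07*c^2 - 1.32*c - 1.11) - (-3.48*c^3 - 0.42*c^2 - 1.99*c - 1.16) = 6.46*c^3 + 2.49*c^2 + 0.67*c + 0.0499999999999998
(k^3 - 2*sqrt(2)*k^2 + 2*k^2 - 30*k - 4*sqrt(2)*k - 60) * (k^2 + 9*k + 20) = k^5 - 2*sqrt(2)*k^4 + 11*k^4 - 22*sqrt(2)*k^3 + 8*k^3 - 290*k^2 - 76*sqrt(2)*k^2 - 1140*k - 80*sqrt(2)*k - 1200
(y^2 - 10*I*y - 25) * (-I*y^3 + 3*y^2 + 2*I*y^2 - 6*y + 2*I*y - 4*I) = -I*y^5 - 7*y^4 + 2*I*y^4 + 14*y^3 - 3*I*y^3 - 55*y^2 + 6*I*y^2 + 110*y - 50*I*y + 100*I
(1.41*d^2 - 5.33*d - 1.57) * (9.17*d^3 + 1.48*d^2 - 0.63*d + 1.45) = 12.9297*d^5 - 46.7893*d^4 - 23.1736*d^3 + 3.0788*d^2 - 6.7394*d - 2.2765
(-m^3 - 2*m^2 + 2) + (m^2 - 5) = -m^3 - m^2 - 3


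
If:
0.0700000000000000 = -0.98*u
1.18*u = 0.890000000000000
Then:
No Solution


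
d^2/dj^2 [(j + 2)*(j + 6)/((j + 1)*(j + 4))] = 6*(j^3 + 8*j^2 + 28*j + 36)/(j^6 + 15*j^5 + 87*j^4 + 245*j^3 + 348*j^2 + 240*j + 64)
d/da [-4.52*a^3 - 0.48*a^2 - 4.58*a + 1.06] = -13.56*a^2 - 0.96*a - 4.58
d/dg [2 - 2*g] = -2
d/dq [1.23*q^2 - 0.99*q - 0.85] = 2.46*q - 0.99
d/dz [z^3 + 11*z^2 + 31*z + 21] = 3*z^2 + 22*z + 31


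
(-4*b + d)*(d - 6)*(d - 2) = -4*b*d^2 + 32*b*d - 48*b + d^3 - 8*d^2 + 12*d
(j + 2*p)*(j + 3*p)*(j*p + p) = j^3*p + 5*j^2*p^2 + j^2*p + 6*j*p^3 + 5*j*p^2 + 6*p^3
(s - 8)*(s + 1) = s^2 - 7*s - 8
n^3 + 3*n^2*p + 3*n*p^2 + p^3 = (n + p)^3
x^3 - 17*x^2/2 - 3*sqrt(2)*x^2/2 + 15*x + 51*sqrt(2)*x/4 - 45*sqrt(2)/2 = (x - 6)*(x - 5/2)*(x - 3*sqrt(2)/2)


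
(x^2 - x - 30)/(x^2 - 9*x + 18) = (x + 5)/(x - 3)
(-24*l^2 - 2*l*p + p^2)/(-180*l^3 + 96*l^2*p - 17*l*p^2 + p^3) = (4*l + p)/(30*l^2 - 11*l*p + p^2)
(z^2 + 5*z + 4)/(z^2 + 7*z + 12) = (z + 1)/(z + 3)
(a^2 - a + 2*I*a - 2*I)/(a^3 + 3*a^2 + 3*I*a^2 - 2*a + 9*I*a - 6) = (a - 1)/(a^2 + a*(3 + I) + 3*I)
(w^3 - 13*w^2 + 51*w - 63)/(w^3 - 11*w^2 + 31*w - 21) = (w - 3)/(w - 1)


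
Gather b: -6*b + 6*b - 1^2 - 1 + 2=0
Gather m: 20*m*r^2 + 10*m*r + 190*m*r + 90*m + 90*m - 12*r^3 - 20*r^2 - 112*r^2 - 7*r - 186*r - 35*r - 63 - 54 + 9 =m*(20*r^2 + 200*r + 180) - 12*r^3 - 132*r^2 - 228*r - 108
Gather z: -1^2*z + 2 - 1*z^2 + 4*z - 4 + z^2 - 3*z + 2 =0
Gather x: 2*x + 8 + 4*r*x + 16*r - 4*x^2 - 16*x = 16*r - 4*x^2 + x*(4*r - 14) + 8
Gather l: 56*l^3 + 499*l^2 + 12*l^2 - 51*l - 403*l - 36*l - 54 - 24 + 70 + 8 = 56*l^3 + 511*l^2 - 490*l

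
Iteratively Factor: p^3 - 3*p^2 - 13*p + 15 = (p - 5)*(p^2 + 2*p - 3) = (p - 5)*(p - 1)*(p + 3)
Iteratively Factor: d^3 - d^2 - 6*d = (d + 2)*(d^2 - 3*d) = (d - 3)*(d + 2)*(d)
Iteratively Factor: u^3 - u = (u - 1)*(u^2 + u) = u*(u - 1)*(u + 1)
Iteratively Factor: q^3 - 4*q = (q + 2)*(q^2 - 2*q) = q*(q + 2)*(q - 2)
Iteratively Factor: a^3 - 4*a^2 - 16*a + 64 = (a - 4)*(a^2 - 16) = (a - 4)^2*(a + 4)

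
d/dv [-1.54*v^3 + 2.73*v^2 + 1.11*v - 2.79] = -4.62*v^2 + 5.46*v + 1.11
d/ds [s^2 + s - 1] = 2*s + 1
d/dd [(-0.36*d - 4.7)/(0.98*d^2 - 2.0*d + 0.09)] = (0.3528*d^2 + 9.212*d - 9.4324)/(0.9604*d^4 - 3.92*d^3 + 4.1764*d^2 - 0.36*d + 0.0081)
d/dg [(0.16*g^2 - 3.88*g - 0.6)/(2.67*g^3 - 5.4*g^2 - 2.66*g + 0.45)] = (-0.4272*g^4 + 20.7192*g^3 - 16.5716*g^2 - 6.336*g - 3.342)/(7.1289*g^6 - 28.836*g^5 + 14.9556*g^4 + 31.131*g^3 + 2.2156*g^2 - 2.394*g + 0.2025)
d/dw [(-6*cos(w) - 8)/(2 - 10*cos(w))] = 23*sin(w)/(5*cos(w) - 1)^2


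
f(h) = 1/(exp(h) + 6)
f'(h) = -exp(h)/(exp(h) + 6)^2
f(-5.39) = 0.17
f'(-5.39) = -0.00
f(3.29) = 0.03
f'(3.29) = -0.02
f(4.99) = 0.01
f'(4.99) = -0.01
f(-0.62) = 0.15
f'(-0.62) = -0.01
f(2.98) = 0.04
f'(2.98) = -0.03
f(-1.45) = 0.16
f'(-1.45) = -0.01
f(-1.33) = 0.16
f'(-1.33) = -0.01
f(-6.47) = 0.17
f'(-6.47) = -0.00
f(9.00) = 0.00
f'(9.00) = 0.00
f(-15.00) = 0.17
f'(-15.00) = 0.00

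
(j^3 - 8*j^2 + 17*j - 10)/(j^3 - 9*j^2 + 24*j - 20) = (j - 1)/(j - 2)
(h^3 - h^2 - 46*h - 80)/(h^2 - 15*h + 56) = (h^2 + 7*h + 10)/(h - 7)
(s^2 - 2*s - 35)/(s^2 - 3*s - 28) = (s + 5)/(s + 4)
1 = 1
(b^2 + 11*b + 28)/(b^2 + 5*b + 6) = (b^2 + 11*b + 28)/(b^2 + 5*b + 6)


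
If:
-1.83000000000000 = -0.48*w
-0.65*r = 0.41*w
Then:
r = -2.40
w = 3.81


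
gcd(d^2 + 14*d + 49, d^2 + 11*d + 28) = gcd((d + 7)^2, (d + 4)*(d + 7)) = d + 7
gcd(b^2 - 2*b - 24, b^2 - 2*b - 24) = b^2 - 2*b - 24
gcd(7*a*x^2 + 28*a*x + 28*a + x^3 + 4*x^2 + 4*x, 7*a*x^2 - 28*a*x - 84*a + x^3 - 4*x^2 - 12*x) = 7*a*x + 14*a + x^2 + 2*x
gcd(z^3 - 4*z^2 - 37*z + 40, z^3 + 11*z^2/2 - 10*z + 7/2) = z - 1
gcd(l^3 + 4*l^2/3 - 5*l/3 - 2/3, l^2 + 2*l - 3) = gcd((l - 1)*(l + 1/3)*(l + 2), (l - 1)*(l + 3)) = l - 1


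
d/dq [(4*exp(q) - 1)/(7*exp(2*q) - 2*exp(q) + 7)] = (-28*exp(2*q) + 14*exp(q) + 26)*exp(q)/(49*exp(4*q) - 28*exp(3*q) + 102*exp(2*q) - 28*exp(q) + 49)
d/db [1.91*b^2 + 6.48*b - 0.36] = 3.82*b + 6.48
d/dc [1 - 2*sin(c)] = -2*cos(c)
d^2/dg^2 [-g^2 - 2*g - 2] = -2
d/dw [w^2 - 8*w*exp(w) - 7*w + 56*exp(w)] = -8*w*exp(w) + 2*w + 48*exp(w) - 7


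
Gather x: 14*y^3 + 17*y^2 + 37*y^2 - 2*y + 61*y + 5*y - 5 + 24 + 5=14*y^3 + 54*y^2 + 64*y + 24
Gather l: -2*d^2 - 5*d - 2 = -2*d^2 - 5*d - 2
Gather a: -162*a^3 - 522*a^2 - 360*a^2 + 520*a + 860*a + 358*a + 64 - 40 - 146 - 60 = -162*a^3 - 882*a^2 + 1738*a - 182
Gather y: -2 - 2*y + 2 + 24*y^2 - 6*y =24*y^2 - 8*y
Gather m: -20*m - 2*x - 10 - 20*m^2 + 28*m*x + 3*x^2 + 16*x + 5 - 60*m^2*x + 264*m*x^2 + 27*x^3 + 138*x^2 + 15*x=m^2*(-60*x - 20) + m*(264*x^2 + 28*x - 20) + 27*x^3 + 141*x^2 + 29*x - 5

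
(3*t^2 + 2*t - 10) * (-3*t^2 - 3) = -9*t^4 - 6*t^3 + 21*t^2 - 6*t + 30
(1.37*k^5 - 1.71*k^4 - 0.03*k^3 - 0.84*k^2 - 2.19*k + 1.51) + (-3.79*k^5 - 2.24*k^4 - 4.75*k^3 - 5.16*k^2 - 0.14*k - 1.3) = -2.42*k^5 - 3.95*k^4 - 4.78*k^3 - 6.0*k^2 - 2.33*k + 0.21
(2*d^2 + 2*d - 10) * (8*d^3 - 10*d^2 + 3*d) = 16*d^5 - 4*d^4 - 94*d^3 + 106*d^2 - 30*d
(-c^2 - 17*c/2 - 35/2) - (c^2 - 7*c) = -2*c^2 - 3*c/2 - 35/2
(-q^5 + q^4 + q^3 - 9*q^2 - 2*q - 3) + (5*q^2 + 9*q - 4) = -q^5 + q^4 + q^3 - 4*q^2 + 7*q - 7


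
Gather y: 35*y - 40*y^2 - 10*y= -40*y^2 + 25*y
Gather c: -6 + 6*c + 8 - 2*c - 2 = 4*c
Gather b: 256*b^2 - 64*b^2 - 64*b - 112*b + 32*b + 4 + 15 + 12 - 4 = 192*b^2 - 144*b + 27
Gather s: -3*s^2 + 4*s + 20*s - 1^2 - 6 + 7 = -3*s^2 + 24*s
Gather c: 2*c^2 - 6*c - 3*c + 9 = 2*c^2 - 9*c + 9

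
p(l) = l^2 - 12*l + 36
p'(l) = 2*l - 12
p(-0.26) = 39.19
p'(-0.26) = -12.52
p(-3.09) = 82.63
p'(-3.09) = -18.18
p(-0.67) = 44.49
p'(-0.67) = -13.34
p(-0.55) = 42.90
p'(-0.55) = -13.10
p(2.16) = 14.75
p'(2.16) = -7.68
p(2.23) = 14.21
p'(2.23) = -7.54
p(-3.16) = 83.91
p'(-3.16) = -18.32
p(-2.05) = 64.80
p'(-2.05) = -16.10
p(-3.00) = 81.00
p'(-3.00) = -18.00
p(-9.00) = 225.00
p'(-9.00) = -30.00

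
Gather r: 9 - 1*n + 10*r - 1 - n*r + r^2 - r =-n + r^2 + r*(9 - n) + 8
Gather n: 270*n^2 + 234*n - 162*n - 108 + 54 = 270*n^2 + 72*n - 54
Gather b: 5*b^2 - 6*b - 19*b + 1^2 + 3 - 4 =5*b^2 - 25*b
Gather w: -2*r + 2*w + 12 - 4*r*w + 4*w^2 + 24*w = -2*r + 4*w^2 + w*(26 - 4*r) + 12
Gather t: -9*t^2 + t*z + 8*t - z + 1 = -9*t^2 + t*(z + 8) - z + 1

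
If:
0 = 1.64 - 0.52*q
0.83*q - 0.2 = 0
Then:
No Solution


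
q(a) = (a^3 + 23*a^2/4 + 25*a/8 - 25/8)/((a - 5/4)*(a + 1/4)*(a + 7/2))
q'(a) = (3*a^2 + 23*a/2 + 25/8)/((a - 5/4)*(a + 1/4)*(a + 7/2)) - (a^3 + 23*a^2/4 + 25*a/8 - 25/8)/((a - 5/4)*(a + 1/4)*(a + 7/2)^2) - (a^3 + 23*a^2/4 + 25*a/8 - 25/8)/((a - 5/4)*(a + 1/4)^2*(a + 7/2)) - (a^3 + 23*a^2/4 + 25*a/8 - 25/8)/((a - 5/4)^2*(a + 1/4)*(a + 7/2)) = 4*(-832*a^4 - 3552*a^3 - 6052*a^2 + 780*a - 3925)/(1024*a^6 + 5120*a^5 - 1408*a^4 - 21760*a^3 + 9284*a^2 + 8540*a + 1225)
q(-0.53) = -2.24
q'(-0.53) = -9.94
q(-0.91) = -0.53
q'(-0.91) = -2.16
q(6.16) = 1.54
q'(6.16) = -0.10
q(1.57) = 6.71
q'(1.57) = -16.32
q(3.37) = 2.10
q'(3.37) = -0.44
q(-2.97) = 1.99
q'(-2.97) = -3.30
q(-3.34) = 5.87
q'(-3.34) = -34.31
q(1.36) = 16.59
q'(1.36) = -136.25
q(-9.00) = 0.60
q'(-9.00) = -0.05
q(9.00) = 1.36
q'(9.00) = -0.04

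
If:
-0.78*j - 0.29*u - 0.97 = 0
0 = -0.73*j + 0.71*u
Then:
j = -0.90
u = -0.93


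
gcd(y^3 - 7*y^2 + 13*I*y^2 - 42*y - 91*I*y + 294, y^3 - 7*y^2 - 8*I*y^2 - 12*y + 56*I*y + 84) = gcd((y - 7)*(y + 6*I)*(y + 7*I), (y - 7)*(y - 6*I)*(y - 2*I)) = y - 7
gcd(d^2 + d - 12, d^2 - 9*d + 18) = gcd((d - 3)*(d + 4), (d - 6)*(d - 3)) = d - 3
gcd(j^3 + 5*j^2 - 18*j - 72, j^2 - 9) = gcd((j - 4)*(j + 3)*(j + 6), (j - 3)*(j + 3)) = j + 3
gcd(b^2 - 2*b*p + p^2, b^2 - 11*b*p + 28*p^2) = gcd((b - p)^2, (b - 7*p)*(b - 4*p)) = 1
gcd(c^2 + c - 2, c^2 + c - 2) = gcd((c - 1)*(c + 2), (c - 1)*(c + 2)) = c^2 + c - 2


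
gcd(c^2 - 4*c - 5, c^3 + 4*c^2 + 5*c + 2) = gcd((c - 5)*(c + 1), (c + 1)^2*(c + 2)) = c + 1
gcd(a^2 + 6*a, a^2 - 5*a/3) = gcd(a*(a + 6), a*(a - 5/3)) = a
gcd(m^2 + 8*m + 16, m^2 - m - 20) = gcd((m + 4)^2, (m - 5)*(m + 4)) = m + 4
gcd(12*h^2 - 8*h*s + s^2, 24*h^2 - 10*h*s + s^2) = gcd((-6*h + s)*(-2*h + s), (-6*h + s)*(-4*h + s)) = -6*h + s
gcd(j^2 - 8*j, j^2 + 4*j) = j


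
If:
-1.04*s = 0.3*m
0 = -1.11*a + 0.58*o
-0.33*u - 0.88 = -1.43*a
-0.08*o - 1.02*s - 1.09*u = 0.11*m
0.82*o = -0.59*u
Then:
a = 0.38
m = -5.68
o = 0.73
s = 1.64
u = -1.01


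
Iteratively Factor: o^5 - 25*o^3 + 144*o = (o - 3)*(o^4 + 3*o^3 - 16*o^2 - 48*o) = (o - 3)*(o + 3)*(o^3 - 16*o) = (o - 4)*(o - 3)*(o + 3)*(o^2 + 4*o) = (o - 4)*(o - 3)*(o + 3)*(o + 4)*(o)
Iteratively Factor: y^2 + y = (y)*(y + 1)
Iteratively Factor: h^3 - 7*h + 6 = (h - 2)*(h^2 + 2*h - 3) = (h - 2)*(h + 3)*(h - 1)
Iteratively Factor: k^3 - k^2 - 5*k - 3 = (k + 1)*(k^2 - 2*k - 3) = (k + 1)^2*(k - 3)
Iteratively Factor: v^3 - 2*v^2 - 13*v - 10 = (v + 1)*(v^2 - 3*v - 10) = (v + 1)*(v + 2)*(v - 5)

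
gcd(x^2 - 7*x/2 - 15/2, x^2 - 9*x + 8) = 1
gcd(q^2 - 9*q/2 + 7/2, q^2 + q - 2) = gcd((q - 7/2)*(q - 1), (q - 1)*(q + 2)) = q - 1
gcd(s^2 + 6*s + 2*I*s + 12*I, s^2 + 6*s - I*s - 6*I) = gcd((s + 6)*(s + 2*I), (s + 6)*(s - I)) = s + 6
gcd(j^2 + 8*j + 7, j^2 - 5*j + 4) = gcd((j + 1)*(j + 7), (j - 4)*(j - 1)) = 1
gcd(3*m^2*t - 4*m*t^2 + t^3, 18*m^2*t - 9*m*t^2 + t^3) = -3*m*t + t^2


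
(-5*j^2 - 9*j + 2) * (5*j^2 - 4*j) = -25*j^4 - 25*j^3 + 46*j^2 - 8*j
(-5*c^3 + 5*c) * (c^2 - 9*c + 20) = -5*c^5 + 45*c^4 - 95*c^3 - 45*c^2 + 100*c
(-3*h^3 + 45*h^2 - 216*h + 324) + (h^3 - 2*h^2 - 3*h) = -2*h^3 + 43*h^2 - 219*h + 324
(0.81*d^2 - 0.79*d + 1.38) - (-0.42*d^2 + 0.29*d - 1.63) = 1.23*d^2 - 1.08*d + 3.01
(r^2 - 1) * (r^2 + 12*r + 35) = r^4 + 12*r^3 + 34*r^2 - 12*r - 35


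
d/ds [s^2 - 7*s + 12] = 2*s - 7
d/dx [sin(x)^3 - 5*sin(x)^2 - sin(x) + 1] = (3*sin(x)^2 - 10*sin(x) - 1)*cos(x)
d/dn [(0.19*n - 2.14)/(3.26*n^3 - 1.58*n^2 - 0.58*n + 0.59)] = (-1.2388*n^3 + 21.2294*n^2 - 6.7624*n - 1.1291)/(10.6276*n^6 - 10.3016*n^5 - 1.2852*n^4 + 5.6796*n^3 - 1.528*n^2 - 0.6844*n + 0.3481)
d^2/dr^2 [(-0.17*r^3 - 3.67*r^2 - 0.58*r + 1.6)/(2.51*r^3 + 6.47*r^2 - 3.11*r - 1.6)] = (3.5527136788005e-15*r^7 - 40.7212359999999*r^6 - 29.8865699999997*r^5 - 115.635198*r^4 - 2.72095200000012*r^3 + 65.94816*r^2 - 193.25088*r + 51.05888)/(15.813251*r^9 + 122.284941*r^8 + 256.432644*r^7 - 62.433259*r^6 - 473.632404*r^5 + 61.741701*r^4 + 182.364889*r^3 + 3.26352000000001*r^2 - 23.8848*r - 4.096)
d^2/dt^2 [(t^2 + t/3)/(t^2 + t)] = -4/(3*t^3 + 9*t^2 + 9*t + 3)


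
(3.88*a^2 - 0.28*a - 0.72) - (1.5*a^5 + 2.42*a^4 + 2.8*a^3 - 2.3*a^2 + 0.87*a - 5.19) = -1.5*a^5 - 2.42*a^4 - 2.8*a^3 + 6.18*a^2 - 1.15*a + 4.47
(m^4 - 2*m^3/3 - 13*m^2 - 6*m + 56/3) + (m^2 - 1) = m^4 - 2*m^3/3 - 12*m^2 - 6*m + 53/3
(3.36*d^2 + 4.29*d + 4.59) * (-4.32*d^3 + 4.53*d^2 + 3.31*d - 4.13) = -14.5152*d^5 - 3.312*d^4 + 10.7265*d^3 + 21.1158*d^2 - 2.5248*d - 18.9567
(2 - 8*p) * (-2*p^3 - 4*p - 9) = 16*p^4 - 4*p^3 + 32*p^2 + 64*p - 18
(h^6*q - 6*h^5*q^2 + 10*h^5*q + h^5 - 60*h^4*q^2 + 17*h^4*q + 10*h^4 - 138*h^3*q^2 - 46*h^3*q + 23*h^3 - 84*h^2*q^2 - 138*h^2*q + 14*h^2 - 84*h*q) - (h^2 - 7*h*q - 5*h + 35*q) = h^6*q - 6*h^5*q^2 + 10*h^5*q + h^5 - 60*h^4*q^2 + 17*h^4*q + 10*h^4 - 138*h^3*q^2 - 46*h^3*q + 23*h^3 - 84*h^2*q^2 - 138*h^2*q + 13*h^2 - 77*h*q + 5*h - 35*q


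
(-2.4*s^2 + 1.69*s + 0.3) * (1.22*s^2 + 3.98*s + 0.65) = -2.928*s^4 - 7.4902*s^3 + 5.5322*s^2 + 2.2925*s + 0.195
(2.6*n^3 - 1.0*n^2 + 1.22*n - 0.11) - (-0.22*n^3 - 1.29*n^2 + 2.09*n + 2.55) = 2.82*n^3 + 0.29*n^2 - 0.87*n - 2.66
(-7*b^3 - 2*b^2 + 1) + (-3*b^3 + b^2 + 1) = -10*b^3 - b^2 + 2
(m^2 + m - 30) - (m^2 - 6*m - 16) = 7*m - 14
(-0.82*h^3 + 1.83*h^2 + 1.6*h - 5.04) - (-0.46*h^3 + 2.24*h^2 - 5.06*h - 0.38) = -0.36*h^3 - 0.41*h^2 + 6.66*h - 4.66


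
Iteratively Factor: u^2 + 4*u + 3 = (u + 1)*(u + 3)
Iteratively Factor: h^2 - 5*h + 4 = (h - 1)*(h - 4)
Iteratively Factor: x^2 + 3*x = (x)*(x + 3)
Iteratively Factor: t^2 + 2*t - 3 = (t - 1)*(t + 3)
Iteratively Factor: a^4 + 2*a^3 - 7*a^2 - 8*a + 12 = (a + 2)*(a^3 - 7*a + 6) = (a - 2)*(a + 2)*(a^2 + 2*a - 3) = (a - 2)*(a - 1)*(a + 2)*(a + 3)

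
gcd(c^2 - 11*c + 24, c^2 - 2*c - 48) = c - 8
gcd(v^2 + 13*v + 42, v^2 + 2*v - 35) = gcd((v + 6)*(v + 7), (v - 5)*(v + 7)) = v + 7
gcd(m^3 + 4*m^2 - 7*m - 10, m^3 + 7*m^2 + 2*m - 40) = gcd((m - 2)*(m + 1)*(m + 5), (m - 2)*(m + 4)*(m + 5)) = m^2 + 3*m - 10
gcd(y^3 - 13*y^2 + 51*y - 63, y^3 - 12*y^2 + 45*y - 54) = y^2 - 6*y + 9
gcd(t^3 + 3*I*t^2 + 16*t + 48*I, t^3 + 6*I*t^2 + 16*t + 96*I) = t^2 + 16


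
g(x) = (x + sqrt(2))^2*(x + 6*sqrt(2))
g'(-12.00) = 186.47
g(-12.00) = -393.86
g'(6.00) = 269.76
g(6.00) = 796.26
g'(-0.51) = 15.24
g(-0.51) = 6.52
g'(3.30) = 133.34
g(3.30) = 261.91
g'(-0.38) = 17.83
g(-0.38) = 8.67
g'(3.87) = 158.50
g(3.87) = 345.00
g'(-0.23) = 20.95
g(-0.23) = 11.58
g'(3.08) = 124.15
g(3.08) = 233.60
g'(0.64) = 41.71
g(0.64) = 38.51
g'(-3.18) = -15.62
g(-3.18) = 16.54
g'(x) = (x + sqrt(2))^2 + (x + 6*sqrt(2))*(2*x + 2*sqrt(2)) = 3*x^2 + 16*sqrt(2)*x + 26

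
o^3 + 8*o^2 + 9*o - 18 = (o - 1)*(o + 3)*(o + 6)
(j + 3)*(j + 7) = j^2 + 10*j + 21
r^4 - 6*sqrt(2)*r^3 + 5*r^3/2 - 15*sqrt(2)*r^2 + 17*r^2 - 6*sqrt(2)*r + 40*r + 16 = (r + 1/2)*(r + 2)*(r - 4*sqrt(2))*(r - 2*sqrt(2))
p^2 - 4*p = p*(p - 4)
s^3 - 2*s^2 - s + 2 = (s - 2)*(s - 1)*(s + 1)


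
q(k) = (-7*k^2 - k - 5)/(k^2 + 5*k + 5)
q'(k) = (-14*k - 1)/(k^2 + 5*k + 5) + (-2*k - 5)*(-7*k^2 - k - 5)/(k^2 + 5*k + 5)^2 = 2*(-17*k^2 - 30*k + 10)/(k^4 + 10*k^3 + 35*k^2 + 50*k + 25)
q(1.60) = -1.58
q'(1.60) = -0.67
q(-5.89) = -23.62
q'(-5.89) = -7.68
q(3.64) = -2.78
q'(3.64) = -0.49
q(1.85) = -1.74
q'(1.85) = -0.66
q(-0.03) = -1.03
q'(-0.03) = 0.93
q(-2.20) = 31.62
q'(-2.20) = -9.33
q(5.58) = -3.57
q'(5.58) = -0.33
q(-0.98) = -10.13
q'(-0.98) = 41.04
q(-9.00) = -13.73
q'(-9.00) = -1.31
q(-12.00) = -11.25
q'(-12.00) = -0.52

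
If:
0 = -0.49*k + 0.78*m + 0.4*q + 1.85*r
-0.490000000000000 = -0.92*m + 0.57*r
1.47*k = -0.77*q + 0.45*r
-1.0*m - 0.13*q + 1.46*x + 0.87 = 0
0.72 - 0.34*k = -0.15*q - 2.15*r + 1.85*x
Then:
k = -2.65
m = -0.37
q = 4.20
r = -1.45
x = -0.47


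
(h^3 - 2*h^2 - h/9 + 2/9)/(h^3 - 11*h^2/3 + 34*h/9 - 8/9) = (3*h + 1)/(3*h - 4)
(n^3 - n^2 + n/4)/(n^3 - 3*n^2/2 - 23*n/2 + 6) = n*(2*n - 1)/(2*(n^2 - n - 12))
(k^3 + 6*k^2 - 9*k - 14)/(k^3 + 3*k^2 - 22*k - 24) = (k^2 + 5*k - 14)/(k^2 + 2*k - 24)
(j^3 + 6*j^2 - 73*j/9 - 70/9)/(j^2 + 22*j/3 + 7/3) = (9*j^2 - 9*j - 10)/(3*(3*j + 1))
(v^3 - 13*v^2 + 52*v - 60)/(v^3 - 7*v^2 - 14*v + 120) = (v - 2)/(v + 4)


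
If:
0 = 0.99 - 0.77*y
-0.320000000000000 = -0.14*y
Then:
No Solution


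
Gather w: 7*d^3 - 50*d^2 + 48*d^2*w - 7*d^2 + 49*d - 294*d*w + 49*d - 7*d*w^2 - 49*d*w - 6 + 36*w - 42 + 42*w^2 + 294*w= 7*d^3 - 57*d^2 + 98*d + w^2*(42 - 7*d) + w*(48*d^2 - 343*d + 330) - 48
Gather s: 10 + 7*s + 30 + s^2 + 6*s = s^2 + 13*s + 40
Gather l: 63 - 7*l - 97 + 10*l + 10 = 3*l - 24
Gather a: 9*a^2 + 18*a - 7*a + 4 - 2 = 9*a^2 + 11*a + 2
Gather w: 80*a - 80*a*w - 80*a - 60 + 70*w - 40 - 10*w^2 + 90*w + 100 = -10*w^2 + w*(160 - 80*a)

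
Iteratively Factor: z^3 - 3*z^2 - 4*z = (z - 4)*(z^2 + z) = z*(z - 4)*(z + 1)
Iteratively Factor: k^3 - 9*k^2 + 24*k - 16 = (k - 4)*(k^2 - 5*k + 4) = (k - 4)^2*(k - 1)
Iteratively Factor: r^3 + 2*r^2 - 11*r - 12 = (r + 4)*(r^2 - 2*r - 3) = (r + 1)*(r + 4)*(r - 3)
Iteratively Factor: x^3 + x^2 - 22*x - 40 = (x + 2)*(x^2 - x - 20) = (x - 5)*(x + 2)*(x + 4)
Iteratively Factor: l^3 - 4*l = (l - 2)*(l^2 + 2*l) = l*(l - 2)*(l + 2)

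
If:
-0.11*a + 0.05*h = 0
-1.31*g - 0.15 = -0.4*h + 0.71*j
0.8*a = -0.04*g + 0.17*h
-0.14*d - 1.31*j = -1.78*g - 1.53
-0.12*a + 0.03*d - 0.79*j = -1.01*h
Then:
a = 0.02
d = 5.37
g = -0.24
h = 0.05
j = 0.26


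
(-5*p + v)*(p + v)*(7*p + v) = -35*p^3 - 33*p^2*v + 3*p*v^2 + v^3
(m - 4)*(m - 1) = m^2 - 5*m + 4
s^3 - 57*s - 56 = (s - 8)*(s + 1)*(s + 7)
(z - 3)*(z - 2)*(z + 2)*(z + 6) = z^4 + 3*z^3 - 22*z^2 - 12*z + 72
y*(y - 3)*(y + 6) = y^3 + 3*y^2 - 18*y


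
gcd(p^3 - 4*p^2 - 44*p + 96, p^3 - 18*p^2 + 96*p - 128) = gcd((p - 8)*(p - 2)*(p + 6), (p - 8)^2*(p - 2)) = p^2 - 10*p + 16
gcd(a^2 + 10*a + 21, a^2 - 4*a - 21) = a + 3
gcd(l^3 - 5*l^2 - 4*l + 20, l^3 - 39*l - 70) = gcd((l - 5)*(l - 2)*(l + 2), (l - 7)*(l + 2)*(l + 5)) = l + 2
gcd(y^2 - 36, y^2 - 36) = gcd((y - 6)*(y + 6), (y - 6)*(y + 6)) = y^2 - 36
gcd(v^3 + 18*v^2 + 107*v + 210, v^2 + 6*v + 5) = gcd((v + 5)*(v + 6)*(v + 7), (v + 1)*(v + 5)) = v + 5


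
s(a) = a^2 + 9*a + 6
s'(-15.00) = -21.00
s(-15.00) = 96.00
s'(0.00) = 9.00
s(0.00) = 6.00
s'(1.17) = 11.34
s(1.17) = 17.90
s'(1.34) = 11.68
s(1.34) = 19.86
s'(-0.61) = 7.78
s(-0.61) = 0.88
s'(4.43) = 17.86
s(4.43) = 65.49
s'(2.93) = 14.86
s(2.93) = 40.95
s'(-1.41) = 6.18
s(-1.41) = -4.70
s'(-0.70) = 7.60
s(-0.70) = 0.19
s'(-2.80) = 3.40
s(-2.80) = -11.36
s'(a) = 2*a + 9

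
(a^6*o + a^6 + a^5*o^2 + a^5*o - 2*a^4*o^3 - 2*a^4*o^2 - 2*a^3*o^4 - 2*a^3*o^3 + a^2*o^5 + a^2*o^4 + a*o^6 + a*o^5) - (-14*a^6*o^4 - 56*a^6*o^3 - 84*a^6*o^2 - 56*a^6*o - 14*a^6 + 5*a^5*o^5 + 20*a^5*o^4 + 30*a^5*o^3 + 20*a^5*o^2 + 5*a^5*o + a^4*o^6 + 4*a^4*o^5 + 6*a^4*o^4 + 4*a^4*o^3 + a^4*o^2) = 14*a^6*o^4 + 56*a^6*o^3 + 84*a^6*o^2 + 57*a^6*o + 15*a^6 - 5*a^5*o^5 - 20*a^5*o^4 - 30*a^5*o^3 - 19*a^5*o^2 - 4*a^5*o - a^4*o^6 - 4*a^4*o^5 - 6*a^4*o^4 - 6*a^4*o^3 - 3*a^4*o^2 - 2*a^3*o^4 - 2*a^3*o^3 + a^2*o^5 + a^2*o^4 + a*o^6 + a*o^5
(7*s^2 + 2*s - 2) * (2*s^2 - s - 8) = 14*s^4 - 3*s^3 - 62*s^2 - 14*s + 16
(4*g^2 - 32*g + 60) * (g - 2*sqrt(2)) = 4*g^3 - 32*g^2 - 8*sqrt(2)*g^2 + 60*g + 64*sqrt(2)*g - 120*sqrt(2)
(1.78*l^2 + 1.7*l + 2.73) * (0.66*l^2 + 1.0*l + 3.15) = 1.1748*l^4 + 2.902*l^3 + 9.1088*l^2 + 8.085*l + 8.5995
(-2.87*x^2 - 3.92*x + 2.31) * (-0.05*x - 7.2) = 0.1435*x^3 + 20.86*x^2 + 28.1085*x - 16.632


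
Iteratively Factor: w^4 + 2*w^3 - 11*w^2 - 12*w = (w - 3)*(w^3 + 5*w^2 + 4*w) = (w - 3)*(w + 4)*(w^2 + w) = (w - 3)*(w + 1)*(w + 4)*(w)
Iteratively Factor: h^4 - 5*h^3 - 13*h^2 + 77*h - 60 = (h - 5)*(h^3 - 13*h + 12) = (h - 5)*(h + 4)*(h^2 - 4*h + 3) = (h - 5)*(h - 3)*(h + 4)*(h - 1)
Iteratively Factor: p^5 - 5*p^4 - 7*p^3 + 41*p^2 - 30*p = (p + 3)*(p^4 - 8*p^3 + 17*p^2 - 10*p) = (p - 5)*(p + 3)*(p^3 - 3*p^2 + 2*p) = (p - 5)*(p - 2)*(p + 3)*(p^2 - p) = p*(p - 5)*(p - 2)*(p + 3)*(p - 1)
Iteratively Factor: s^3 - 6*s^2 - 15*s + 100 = (s + 4)*(s^2 - 10*s + 25) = (s - 5)*(s + 4)*(s - 5)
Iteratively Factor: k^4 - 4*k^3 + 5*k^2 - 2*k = (k - 2)*(k^3 - 2*k^2 + k) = (k - 2)*(k - 1)*(k^2 - k) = (k - 2)*(k - 1)^2*(k)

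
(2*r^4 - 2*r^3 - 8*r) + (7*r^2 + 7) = 2*r^4 - 2*r^3 + 7*r^2 - 8*r + 7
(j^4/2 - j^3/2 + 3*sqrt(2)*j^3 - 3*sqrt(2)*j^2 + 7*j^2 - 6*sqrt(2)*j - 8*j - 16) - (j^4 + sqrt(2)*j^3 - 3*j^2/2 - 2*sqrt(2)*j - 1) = -j^4/2 - j^3/2 + 2*sqrt(2)*j^3 - 3*sqrt(2)*j^2 + 17*j^2/2 - 8*j - 4*sqrt(2)*j - 15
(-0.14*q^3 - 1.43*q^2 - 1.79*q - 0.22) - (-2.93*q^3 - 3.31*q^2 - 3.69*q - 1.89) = 2.79*q^3 + 1.88*q^2 + 1.9*q + 1.67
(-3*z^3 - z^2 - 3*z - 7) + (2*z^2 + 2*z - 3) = -3*z^3 + z^2 - z - 10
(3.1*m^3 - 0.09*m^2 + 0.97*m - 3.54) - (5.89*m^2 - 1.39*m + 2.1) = 3.1*m^3 - 5.98*m^2 + 2.36*m - 5.64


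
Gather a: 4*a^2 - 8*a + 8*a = 4*a^2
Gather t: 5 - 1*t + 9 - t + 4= 18 - 2*t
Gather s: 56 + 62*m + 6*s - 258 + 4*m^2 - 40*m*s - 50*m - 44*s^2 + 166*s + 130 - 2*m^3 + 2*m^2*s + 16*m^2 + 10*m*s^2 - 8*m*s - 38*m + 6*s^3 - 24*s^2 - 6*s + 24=-2*m^3 + 20*m^2 - 26*m + 6*s^3 + s^2*(10*m - 68) + s*(2*m^2 - 48*m + 166) - 48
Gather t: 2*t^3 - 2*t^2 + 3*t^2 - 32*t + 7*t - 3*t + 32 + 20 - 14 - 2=2*t^3 + t^2 - 28*t + 36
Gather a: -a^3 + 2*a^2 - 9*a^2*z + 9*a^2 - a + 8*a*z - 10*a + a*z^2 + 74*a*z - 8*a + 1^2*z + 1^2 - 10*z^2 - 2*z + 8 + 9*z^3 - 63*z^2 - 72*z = -a^3 + a^2*(11 - 9*z) + a*(z^2 + 82*z - 19) + 9*z^3 - 73*z^2 - 73*z + 9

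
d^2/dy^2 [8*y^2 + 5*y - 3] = 16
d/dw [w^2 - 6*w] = 2*w - 6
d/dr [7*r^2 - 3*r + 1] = 14*r - 3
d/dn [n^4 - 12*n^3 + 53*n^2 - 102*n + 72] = 4*n^3 - 36*n^2 + 106*n - 102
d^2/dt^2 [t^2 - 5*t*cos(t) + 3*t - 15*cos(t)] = 5*t*cos(t) + 10*sin(t) + 15*cos(t) + 2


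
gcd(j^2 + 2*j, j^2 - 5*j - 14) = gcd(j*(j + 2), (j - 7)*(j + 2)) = j + 2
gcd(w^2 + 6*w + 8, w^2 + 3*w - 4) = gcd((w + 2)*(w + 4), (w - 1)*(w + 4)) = w + 4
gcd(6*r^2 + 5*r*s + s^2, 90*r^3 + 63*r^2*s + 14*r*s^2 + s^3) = 3*r + s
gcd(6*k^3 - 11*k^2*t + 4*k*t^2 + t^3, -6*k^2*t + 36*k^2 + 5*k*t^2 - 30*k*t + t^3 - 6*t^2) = -6*k^2 + 5*k*t + t^2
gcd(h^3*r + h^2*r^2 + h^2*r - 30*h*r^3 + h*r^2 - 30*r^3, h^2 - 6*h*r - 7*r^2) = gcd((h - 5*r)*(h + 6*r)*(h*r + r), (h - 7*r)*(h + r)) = 1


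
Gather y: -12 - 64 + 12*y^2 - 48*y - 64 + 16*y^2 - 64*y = 28*y^2 - 112*y - 140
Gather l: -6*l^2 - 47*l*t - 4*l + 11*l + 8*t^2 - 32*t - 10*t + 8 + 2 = -6*l^2 + l*(7 - 47*t) + 8*t^2 - 42*t + 10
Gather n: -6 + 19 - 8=5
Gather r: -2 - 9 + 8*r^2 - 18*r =8*r^2 - 18*r - 11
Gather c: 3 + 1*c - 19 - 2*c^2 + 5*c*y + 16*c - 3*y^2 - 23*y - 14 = -2*c^2 + c*(5*y + 17) - 3*y^2 - 23*y - 30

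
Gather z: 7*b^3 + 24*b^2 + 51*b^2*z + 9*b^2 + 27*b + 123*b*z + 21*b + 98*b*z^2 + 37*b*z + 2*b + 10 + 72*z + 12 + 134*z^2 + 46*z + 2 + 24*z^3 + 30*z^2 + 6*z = 7*b^3 + 33*b^2 + 50*b + 24*z^3 + z^2*(98*b + 164) + z*(51*b^2 + 160*b + 124) + 24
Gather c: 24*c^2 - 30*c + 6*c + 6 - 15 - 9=24*c^2 - 24*c - 18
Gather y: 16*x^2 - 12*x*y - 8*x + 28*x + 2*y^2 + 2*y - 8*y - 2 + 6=16*x^2 + 20*x + 2*y^2 + y*(-12*x - 6) + 4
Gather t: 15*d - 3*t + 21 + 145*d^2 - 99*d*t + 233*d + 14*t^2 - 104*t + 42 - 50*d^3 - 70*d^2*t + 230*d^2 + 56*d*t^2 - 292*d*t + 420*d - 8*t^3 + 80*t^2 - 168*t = -50*d^3 + 375*d^2 + 668*d - 8*t^3 + t^2*(56*d + 94) + t*(-70*d^2 - 391*d - 275) + 63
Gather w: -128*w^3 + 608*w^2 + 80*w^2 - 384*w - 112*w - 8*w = -128*w^3 + 688*w^2 - 504*w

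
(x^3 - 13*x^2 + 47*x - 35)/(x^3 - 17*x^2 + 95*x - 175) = (x - 1)/(x - 5)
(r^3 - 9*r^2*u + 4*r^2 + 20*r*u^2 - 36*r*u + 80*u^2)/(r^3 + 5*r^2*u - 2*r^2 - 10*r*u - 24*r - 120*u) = (r^2 - 9*r*u + 20*u^2)/(r^2 + 5*r*u - 6*r - 30*u)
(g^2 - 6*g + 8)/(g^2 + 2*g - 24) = (g - 2)/(g + 6)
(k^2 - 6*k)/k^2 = (k - 6)/k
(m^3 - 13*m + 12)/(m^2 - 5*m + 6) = (m^2 + 3*m - 4)/(m - 2)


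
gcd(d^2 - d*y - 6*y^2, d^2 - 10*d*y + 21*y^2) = -d + 3*y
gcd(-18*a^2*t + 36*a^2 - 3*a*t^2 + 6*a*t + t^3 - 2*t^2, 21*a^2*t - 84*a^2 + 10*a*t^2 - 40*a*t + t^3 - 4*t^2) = 3*a + t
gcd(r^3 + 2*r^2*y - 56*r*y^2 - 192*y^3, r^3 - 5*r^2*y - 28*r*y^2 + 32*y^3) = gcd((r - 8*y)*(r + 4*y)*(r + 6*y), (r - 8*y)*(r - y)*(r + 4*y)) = -r^2 + 4*r*y + 32*y^2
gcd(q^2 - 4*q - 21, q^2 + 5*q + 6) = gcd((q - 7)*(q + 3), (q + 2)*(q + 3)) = q + 3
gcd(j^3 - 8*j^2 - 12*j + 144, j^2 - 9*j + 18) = j - 6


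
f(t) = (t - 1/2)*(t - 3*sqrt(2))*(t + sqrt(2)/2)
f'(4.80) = 29.15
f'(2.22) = -4.36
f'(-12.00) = 527.62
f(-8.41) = -868.39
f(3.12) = -11.26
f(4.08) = -2.79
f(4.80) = 13.20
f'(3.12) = 2.79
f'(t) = (t - 1/2)*(t - 3*sqrt(2)) + (t - 1/2)*(t + sqrt(2)/2) + (t - 3*sqrt(2))*(t + sqrt(2)/2) = 3*t^2 - 5*sqrt(2)*t - t - 3 + 5*sqrt(2)/4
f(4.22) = -0.41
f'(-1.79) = 22.83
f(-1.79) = -14.96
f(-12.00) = -2292.83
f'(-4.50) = 95.84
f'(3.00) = 1.55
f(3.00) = -11.52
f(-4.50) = -165.80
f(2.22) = -10.18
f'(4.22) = 18.13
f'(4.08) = 15.78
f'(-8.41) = 278.83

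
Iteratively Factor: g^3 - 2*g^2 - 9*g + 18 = (g + 3)*(g^2 - 5*g + 6) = (g - 3)*(g + 3)*(g - 2)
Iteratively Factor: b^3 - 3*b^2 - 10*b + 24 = (b - 4)*(b^2 + b - 6) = (b - 4)*(b + 3)*(b - 2)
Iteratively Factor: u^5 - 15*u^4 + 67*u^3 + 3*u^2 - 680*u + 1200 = (u - 5)*(u^4 - 10*u^3 + 17*u^2 + 88*u - 240) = (u - 5)*(u - 4)*(u^3 - 6*u^2 - 7*u + 60) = (u - 5)^2*(u - 4)*(u^2 - u - 12) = (u - 5)^2*(u - 4)^2*(u + 3)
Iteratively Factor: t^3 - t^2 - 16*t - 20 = (t - 5)*(t^2 + 4*t + 4) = (t - 5)*(t + 2)*(t + 2)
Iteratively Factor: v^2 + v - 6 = (v + 3)*(v - 2)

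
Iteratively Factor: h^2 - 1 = (h + 1)*(h - 1)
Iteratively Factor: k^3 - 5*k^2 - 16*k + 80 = (k + 4)*(k^2 - 9*k + 20) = (k - 4)*(k + 4)*(k - 5)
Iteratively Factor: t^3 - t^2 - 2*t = (t - 2)*(t^2 + t) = (t - 2)*(t + 1)*(t)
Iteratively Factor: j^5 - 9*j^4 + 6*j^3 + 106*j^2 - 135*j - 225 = (j - 3)*(j^4 - 6*j^3 - 12*j^2 + 70*j + 75) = (j - 5)*(j - 3)*(j^3 - j^2 - 17*j - 15) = (j - 5)*(j - 3)*(j + 3)*(j^2 - 4*j - 5) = (j - 5)*(j - 3)*(j + 1)*(j + 3)*(j - 5)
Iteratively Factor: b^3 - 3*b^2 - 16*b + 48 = (b - 3)*(b^2 - 16) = (b - 4)*(b - 3)*(b + 4)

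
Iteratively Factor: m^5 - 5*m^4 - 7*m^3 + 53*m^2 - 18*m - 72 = (m - 3)*(m^4 - 2*m^3 - 13*m^2 + 14*m + 24) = (m - 3)*(m + 3)*(m^3 - 5*m^2 + 2*m + 8) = (m - 3)*(m + 1)*(m + 3)*(m^2 - 6*m + 8) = (m - 4)*(m - 3)*(m + 1)*(m + 3)*(m - 2)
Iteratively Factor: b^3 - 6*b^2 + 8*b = (b - 4)*(b^2 - 2*b) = (b - 4)*(b - 2)*(b)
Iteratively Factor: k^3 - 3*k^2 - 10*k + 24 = (k - 4)*(k^2 + k - 6) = (k - 4)*(k - 2)*(k + 3)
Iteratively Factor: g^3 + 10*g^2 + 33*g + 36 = (g + 3)*(g^2 + 7*g + 12) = (g + 3)*(g + 4)*(g + 3)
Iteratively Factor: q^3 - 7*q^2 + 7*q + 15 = (q - 3)*(q^2 - 4*q - 5) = (q - 3)*(q + 1)*(q - 5)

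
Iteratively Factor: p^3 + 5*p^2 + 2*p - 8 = (p - 1)*(p^2 + 6*p + 8) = (p - 1)*(p + 2)*(p + 4)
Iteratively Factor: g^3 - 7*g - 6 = (g - 3)*(g^2 + 3*g + 2) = (g - 3)*(g + 2)*(g + 1)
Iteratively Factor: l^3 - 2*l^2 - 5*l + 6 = (l - 1)*(l^2 - l - 6) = (l - 3)*(l - 1)*(l + 2)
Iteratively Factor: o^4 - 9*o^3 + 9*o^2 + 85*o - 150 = (o - 5)*(o^3 - 4*o^2 - 11*o + 30) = (o - 5)*(o - 2)*(o^2 - 2*o - 15) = (o - 5)^2*(o - 2)*(o + 3)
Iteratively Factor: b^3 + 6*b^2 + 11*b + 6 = (b + 3)*(b^2 + 3*b + 2) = (b + 2)*(b + 3)*(b + 1)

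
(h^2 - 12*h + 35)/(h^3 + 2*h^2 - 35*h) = (h - 7)/(h*(h + 7))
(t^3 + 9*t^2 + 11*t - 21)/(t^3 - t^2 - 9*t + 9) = (t + 7)/(t - 3)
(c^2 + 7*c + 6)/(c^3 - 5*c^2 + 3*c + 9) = (c + 6)/(c^2 - 6*c + 9)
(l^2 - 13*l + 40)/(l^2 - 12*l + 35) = (l - 8)/(l - 7)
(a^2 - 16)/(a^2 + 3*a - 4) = (a - 4)/(a - 1)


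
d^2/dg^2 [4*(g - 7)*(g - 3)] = 8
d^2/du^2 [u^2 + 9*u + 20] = 2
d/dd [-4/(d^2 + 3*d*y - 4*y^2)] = 4*(2*d + 3*y)/(d^2 + 3*d*y - 4*y^2)^2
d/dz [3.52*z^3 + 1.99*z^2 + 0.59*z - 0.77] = 10.56*z^2 + 3.98*z + 0.59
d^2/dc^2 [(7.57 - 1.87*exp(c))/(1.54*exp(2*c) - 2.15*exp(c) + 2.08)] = (-4.434892*exp(4*c) + 65.620478*exp(3*c) - 39.252906*exp(2*c) - 70.363211*exp(c) + 25.762672)*exp(c)/(3.652264*exp(6*c) - 15.29682*exp(5*c) + 36.154734*exp(4*c) - 51.259655*exp(3*c) + 48.832368*exp(2*c) - 27.90528*exp(c) + 8.998912)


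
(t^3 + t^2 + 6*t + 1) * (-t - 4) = -t^4 - 5*t^3 - 10*t^2 - 25*t - 4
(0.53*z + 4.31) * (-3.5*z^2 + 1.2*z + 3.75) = -1.855*z^3 - 14.449*z^2 + 7.1595*z + 16.1625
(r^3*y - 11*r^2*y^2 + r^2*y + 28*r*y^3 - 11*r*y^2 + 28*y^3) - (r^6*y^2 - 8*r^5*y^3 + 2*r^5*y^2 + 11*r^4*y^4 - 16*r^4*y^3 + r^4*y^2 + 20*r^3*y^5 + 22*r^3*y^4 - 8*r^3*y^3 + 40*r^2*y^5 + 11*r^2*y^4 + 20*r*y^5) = -r^6*y^2 + 8*r^5*y^3 - 2*r^5*y^2 - 11*r^4*y^4 + 16*r^4*y^3 - r^4*y^2 - 20*r^3*y^5 - 22*r^3*y^4 + 8*r^3*y^3 + r^3*y - 40*r^2*y^5 - 11*r^2*y^4 - 11*r^2*y^2 + r^2*y - 20*r*y^5 + 28*r*y^3 - 11*r*y^2 + 28*y^3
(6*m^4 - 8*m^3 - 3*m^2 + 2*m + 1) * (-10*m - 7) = -60*m^5 + 38*m^4 + 86*m^3 + m^2 - 24*m - 7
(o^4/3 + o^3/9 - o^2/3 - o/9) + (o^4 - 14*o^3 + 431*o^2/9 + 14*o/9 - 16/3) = 4*o^4/3 - 125*o^3/9 + 428*o^2/9 + 13*o/9 - 16/3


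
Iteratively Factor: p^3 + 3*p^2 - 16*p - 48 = (p + 3)*(p^2 - 16) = (p + 3)*(p + 4)*(p - 4)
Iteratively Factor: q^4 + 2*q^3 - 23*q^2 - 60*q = (q + 4)*(q^3 - 2*q^2 - 15*q) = (q + 3)*(q + 4)*(q^2 - 5*q) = (q - 5)*(q + 3)*(q + 4)*(q)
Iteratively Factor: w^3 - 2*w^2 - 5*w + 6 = (w - 3)*(w^2 + w - 2) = (w - 3)*(w - 1)*(w + 2)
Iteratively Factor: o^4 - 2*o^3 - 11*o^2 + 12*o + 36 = (o + 2)*(o^3 - 4*o^2 - 3*o + 18) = (o - 3)*(o + 2)*(o^2 - o - 6) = (o - 3)*(o + 2)^2*(o - 3)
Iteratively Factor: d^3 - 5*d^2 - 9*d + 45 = (d - 5)*(d^2 - 9) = (d - 5)*(d + 3)*(d - 3)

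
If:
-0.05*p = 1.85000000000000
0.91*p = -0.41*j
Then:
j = 82.12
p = -37.00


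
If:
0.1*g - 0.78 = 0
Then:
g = 7.80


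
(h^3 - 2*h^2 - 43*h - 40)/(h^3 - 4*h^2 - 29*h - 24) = (h + 5)/(h + 3)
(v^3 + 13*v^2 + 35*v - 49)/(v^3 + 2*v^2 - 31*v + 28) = (v + 7)/(v - 4)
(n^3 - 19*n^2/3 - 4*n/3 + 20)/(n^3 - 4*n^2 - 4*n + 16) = (n^2 - 13*n/3 - 10)/(n^2 - 2*n - 8)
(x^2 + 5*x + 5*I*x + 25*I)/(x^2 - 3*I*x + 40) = (x + 5)/(x - 8*I)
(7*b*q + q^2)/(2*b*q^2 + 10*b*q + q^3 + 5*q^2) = (7*b + q)/(2*b*q + 10*b + q^2 + 5*q)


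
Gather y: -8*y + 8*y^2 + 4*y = 8*y^2 - 4*y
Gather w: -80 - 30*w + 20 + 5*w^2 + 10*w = 5*w^2 - 20*w - 60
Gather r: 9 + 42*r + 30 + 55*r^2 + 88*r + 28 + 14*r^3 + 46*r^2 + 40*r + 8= 14*r^3 + 101*r^2 + 170*r + 75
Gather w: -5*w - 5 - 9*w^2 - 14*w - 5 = -9*w^2 - 19*w - 10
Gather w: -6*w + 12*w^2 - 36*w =12*w^2 - 42*w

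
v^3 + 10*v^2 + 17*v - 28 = (v - 1)*(v + 4)*(v + 7)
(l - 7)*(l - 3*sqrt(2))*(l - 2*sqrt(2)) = l^3 - 5*sqrt(2)*l^2 - 7*l^2 + 12*l + 35*sqrt(2)*l - 84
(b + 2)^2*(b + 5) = b^3 + 9*b^2 + 24*b + 20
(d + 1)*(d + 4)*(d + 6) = d^3 + 11*d^2 + 34*d + 24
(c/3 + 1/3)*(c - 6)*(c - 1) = c^3/3 - 2*c^2 - c/3 + 2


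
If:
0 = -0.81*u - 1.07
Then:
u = -1.32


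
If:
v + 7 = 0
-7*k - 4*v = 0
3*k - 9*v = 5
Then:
No Solution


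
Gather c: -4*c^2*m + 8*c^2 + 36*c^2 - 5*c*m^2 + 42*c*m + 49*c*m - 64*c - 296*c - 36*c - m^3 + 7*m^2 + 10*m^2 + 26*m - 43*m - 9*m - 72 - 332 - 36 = c^2*(44 - 4*m) + c*(-5*m^2 + 91*m - 396) - m^3 + 17*m^2 - 26*m - 440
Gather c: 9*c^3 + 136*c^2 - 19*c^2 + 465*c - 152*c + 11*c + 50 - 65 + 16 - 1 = 9*c^3 + 117*c^2 + 324*c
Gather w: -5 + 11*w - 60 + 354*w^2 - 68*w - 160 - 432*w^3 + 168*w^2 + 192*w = -432*w^3 + 522*w^2 + 135*w - 225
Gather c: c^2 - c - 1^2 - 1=c^2 - c - 2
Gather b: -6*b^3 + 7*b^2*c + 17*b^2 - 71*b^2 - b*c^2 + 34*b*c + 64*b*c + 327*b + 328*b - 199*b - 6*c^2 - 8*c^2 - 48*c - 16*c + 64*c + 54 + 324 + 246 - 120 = -6*b^3 + b^2*(7*c - 54) + b*(-c^2 + 98*c + 456) - 14*c^2 + 504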